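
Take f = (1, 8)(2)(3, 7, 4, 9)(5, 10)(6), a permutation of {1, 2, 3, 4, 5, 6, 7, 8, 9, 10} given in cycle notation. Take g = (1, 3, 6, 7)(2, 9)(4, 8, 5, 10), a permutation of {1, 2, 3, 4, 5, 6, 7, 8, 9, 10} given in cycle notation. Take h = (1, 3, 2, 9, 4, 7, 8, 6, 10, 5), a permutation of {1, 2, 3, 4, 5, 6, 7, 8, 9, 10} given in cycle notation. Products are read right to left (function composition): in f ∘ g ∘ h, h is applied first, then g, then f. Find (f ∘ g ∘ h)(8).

4

(f ∘ g ∘ h)(8) = f(g(h(8))). h(8) = 6, then g(6) = 7, then f(7) = 4, so the result is 4.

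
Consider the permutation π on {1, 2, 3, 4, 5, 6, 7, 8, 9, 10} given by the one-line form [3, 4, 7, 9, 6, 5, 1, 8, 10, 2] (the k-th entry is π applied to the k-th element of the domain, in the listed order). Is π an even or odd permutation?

In disjoint-cycle form the cycle lengths are 4, 3, 2, 1.
A cycle of length ℓ contributes ℓ−1 transpositions, so π is a product of 3 + 2 + 1 = 6 transpositions — even.

even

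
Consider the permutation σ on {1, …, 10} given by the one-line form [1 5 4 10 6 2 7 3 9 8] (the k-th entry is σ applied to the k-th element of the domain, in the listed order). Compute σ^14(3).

Tracing 3 → 4 → … returns to 3 after 4 steps, so 3 lies in a 4-cycle (3, 4, 10, 8).
Powers repeat with period 4 on this cycle, and 14 mod 4 = 2, so σ^14(3) = σ^2(3).
Advancing 2 steps from 3: 3 → 4 → 10.

10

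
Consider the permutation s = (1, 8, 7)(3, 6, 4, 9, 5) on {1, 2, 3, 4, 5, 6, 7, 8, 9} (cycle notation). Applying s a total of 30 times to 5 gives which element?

5

5 lies in the 5-cycle (3, 6, 4, 9, 5).
On a 5-cycle, s^5 is the identity, so s^30 = s^0 there (30 ≡ 0 mod 5).
So s^30(5) = 5.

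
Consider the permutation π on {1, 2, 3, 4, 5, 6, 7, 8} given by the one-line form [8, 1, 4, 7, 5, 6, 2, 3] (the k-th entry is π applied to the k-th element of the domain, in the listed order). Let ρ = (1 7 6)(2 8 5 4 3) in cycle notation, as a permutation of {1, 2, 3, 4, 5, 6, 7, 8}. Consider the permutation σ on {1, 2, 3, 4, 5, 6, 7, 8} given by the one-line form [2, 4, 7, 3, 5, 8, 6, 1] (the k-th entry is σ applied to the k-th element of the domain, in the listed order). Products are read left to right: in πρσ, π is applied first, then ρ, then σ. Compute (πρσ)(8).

Chase 8: π(8) = 3; ρ(3) = 2; σ(2) = 4. Hence (πρσ)(8) = 4.

4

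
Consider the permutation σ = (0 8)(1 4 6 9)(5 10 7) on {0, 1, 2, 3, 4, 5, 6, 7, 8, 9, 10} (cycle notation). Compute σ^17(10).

10 lies in the 3-cycle (5 10 7).
On a 3-cycle, σ^3 is the identity, so σ^17 = σ^2 there (17 ≡ 2 mod 3).
Stepping 2 places around the cycle: 10 → 7 → 5.

5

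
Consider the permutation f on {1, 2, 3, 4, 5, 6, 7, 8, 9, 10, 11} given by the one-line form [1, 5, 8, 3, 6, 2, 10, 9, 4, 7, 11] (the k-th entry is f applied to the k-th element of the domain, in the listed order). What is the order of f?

Decomposing into disjoint cycles gives cycle lengths 4, 3, 2, 1, 1.
Since disjoint cycles commute, ord(f) = lcm(4, 3, 2) = 12.

12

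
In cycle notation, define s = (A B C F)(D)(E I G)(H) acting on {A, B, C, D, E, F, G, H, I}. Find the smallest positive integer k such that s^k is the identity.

The disjoint cycles have lengths 4, 3, 1, 1.
Since disjoint cycles commute, ord(s) = lcm(4, 3) = 12.

12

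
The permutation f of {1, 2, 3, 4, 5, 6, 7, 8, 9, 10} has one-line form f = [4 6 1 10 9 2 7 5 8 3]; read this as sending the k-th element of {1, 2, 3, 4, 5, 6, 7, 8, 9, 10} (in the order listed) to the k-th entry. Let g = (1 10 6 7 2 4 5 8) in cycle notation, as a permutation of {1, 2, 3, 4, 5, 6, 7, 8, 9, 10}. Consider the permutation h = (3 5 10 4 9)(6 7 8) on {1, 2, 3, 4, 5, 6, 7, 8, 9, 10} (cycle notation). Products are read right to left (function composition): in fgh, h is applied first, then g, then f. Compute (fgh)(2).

(fgh)(2) = f(g(h(2))). h(2) = 2, then g(2) = 4, then f(4) = 10, so the result is 10.

10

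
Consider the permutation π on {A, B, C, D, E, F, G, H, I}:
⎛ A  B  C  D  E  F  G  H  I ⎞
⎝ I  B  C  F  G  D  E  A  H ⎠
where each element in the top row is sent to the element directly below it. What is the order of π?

6

Writing π as disjoint cycles, the cycle lengths are 3, 2, 2, 1, 1.
Since disjoint cycles commute, ord(π) = lcm(3, 2, 2) = 6.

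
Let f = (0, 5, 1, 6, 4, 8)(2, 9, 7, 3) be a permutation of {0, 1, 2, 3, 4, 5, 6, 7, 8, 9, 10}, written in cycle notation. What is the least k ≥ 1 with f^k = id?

12

The disjoint cycles have lengths 6, 4, 1.
Since disjoint cycles commute, ord(f) = lcm(6, 4) = 12.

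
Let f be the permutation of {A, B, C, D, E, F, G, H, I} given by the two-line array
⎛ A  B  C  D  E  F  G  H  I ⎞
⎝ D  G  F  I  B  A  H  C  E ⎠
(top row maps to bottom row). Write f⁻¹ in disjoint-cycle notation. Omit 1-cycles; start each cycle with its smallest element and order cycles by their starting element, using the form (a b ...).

The cycle decomposition of f is (A D I E B G H C F).
The inverse reverses every cycle; in canonical form, f⁻¹ = (A F C H G B E I D).

(A F C H G B E I D)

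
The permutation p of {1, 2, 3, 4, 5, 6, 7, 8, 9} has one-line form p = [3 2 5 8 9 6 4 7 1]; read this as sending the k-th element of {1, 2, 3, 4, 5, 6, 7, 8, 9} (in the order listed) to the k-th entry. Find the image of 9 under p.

1

9 is element number 9 of the domain, and entry number 9 of the one-line form is 1, so p(9) = 1.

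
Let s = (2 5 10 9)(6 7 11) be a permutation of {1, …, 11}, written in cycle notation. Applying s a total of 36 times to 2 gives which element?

2 lies in the 4-cycle (2 5 10 9).
Since the cycle has length 4, s^36 acts on it the same as s^0 (36 mod 4 = 0).
So s^36(2) = 2.

2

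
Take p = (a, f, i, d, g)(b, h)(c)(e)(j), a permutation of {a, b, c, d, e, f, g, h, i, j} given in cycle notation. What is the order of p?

The cycle type of p is (5, 2, 1, 1, 1).
The order is lcm(5, 2) = 10.

10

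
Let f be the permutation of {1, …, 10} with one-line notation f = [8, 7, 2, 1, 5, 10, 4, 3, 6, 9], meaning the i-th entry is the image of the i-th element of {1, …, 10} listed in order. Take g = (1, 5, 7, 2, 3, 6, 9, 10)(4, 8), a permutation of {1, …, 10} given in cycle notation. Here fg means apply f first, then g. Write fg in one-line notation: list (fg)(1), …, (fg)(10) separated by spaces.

4 2 3 5 7 1 8 6 9 10

For each element, apply f then g: 1 → 8 → 4; 2 → 7 → 2; 3 → 2 → 3; 4 → 1 → 5; 5 → 5 → 7; 6 → 10 → 1; 7 → 4 → 8; 8 → 3 → 6; 9 → 6 → 9; 10 → 9 → 10.
So fg in one-line form is 4 2 3 5 7 1 8 6 9 10.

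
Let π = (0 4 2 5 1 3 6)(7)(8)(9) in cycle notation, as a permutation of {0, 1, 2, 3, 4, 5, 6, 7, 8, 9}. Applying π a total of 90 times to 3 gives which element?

3 lies in the 7-cycle (0 4 2 5 1 3 6).
Powers repeat with period 7 on this cycle, and 90 mod 7 = 6, so π^90(3) = π^6(3).
Advancing 6 steps from 3: 3 → 6 → 0 → 4 → 2 → 5 → 1.

1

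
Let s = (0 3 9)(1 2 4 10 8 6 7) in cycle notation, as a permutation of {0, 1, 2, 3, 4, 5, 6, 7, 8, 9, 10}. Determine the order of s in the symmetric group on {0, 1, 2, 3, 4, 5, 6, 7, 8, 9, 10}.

21

The cycle type of s is (7, 3, 1).
Since disjoint cycles commute, ord(s) = lcm(7, 3) = 21.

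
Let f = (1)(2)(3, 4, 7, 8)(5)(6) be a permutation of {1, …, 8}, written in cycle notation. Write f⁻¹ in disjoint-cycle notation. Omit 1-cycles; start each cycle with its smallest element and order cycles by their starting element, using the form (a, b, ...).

(3, 8, 7, 4)

The inverse reverses each cycle.
Reversing each cycle of f and rotating so the smallest element leads gives (3, 8, 7, 4).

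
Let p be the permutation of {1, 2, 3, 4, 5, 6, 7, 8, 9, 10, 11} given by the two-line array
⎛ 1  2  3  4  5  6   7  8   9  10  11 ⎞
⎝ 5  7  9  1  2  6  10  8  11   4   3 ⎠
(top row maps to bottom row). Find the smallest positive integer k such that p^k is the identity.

6

The disjoint-cycle form of p has cycle lengths 6, 3, 1, 1.
The order is lcm(6, 3) = 6.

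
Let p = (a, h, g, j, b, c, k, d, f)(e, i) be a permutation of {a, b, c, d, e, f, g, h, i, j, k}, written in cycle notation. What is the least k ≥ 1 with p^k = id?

18

The cycle type of p is (9, 2).
The order is lcm(9, 2) = 18.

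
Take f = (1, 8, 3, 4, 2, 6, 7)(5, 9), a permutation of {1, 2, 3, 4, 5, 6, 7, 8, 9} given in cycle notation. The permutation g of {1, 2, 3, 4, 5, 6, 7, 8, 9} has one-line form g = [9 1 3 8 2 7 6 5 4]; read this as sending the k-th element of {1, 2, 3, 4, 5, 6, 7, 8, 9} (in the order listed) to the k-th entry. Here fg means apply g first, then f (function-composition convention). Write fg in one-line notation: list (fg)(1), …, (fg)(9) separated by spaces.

5 8 4 3 6 1 7 9 2

For each element, apply g then f: 1 → 9 → 5; 2 → 1 → 8; 3 → 3 → 4; 4 → 8 → 3; 5 → 2 → 6; 6 → 7 → 1; 7 → 6 → 7; 8 → 5 → 9; 9 → 4 → 2.
Collecting the images, fg = [5 8 4 3 6 1 7 9 2].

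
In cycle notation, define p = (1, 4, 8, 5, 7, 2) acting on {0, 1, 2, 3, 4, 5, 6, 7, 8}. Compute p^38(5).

5 lies in the 6-cycle (1, 4, 8, 5, 7, 2).
Since the cycle has length 6, p^38 acts on it the same as p^2 (38 mod 6 = 2).
Stepping 2 places around the cycle: 5 → 7 → 2.

2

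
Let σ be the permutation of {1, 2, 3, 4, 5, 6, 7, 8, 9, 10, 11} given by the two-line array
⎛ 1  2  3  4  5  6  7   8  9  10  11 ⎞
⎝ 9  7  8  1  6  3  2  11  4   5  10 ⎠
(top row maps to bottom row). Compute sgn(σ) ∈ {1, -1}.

In disjoint-cycle form the cycle lengths are 6, 3, 2.
A cycle of length ℓ contributes ℓ−1 transpositions, so σ is a product of 5 + 2 + 1 = 8 transpositions — even.

1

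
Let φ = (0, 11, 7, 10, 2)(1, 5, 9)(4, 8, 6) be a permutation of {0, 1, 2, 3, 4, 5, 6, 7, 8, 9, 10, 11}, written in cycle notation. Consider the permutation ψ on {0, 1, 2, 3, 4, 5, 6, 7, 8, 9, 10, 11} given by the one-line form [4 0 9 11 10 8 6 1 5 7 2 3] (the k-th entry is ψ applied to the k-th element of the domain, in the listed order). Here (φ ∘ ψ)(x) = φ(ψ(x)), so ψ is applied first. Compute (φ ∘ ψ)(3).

ψ(3) = 11, then φ(11) = 7; composing gives (φ ∘ ψ)(3) = 7.

7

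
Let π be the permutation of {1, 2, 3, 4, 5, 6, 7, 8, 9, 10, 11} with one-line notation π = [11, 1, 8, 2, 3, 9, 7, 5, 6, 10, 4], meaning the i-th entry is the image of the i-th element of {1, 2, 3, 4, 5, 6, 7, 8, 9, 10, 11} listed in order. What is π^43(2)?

Tracing 2 → 1 → … returns to 2 after 4 steps, so 2 lies in a 4-cycle (1 11 4 2).
Powers repeat with period 4 on this cycle, and 43 mod 4 = 3, so π^43(2) = π^3(2).
Stepping 3 places around the cycle: 2 → 1 → 11 → 4.

4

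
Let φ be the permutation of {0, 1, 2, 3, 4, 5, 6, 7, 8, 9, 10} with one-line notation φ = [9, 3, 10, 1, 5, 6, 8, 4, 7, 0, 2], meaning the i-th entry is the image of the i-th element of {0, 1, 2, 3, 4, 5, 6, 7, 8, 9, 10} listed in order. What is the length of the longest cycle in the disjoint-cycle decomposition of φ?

Decomposing into disjoint cycles gives (0 9)(1 3)(2 10)(4 5 6 8 7); the longest has length 5.

5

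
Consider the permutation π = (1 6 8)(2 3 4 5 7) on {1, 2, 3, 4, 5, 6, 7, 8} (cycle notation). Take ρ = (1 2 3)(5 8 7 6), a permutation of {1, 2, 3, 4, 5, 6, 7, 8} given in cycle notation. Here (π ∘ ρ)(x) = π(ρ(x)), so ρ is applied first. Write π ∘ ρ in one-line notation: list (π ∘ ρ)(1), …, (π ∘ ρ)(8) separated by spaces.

(π ∘ ρ)(x) = π(ρ(x)). Computing each image: π(ρ(1)) = π(2) = 3, π(ρ(2)) = π(3) = 4, π(ρ(3)) = π(1) = 6, π(ρ(4)) = π(4) = 5, π(ρ(5)) = π(8) = 1, π(ρ(6)) = π(5) = 7, π(ρ(7)) = π(6) = 8, π(ρ(8)) = π(7) = 2.
Hence π ∘ ρ = [3 4 6 5 1 7 8 2].

3 4 6 5 1 7 8 2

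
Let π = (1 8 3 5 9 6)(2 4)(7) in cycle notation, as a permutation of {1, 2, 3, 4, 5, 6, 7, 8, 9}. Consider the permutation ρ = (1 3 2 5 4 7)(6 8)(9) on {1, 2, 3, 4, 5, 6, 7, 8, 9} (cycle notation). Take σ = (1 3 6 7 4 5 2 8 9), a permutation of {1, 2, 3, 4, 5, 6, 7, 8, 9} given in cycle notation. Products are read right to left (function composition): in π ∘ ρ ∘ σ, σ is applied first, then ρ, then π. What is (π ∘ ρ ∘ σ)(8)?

Apply the permutations in order: σ(8) = 9, then ρ(9) = 9, then π(9) = 6. So (π ∘ ρ ∘ σ)(8) = 6.

6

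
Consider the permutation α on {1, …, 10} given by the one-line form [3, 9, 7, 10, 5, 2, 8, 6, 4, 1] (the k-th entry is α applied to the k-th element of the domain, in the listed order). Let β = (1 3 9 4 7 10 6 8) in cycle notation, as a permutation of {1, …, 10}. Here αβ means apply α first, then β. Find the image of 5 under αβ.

First apply α: α(5) = 5, then β(5) = 5. Thus (αβ)(5) = 5.

5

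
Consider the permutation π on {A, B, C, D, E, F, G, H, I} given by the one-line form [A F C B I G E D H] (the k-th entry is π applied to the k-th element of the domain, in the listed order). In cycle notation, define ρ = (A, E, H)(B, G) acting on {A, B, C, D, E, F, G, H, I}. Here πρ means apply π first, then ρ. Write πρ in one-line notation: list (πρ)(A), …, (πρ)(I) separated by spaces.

E F C G I B H D A

(πρ)(x) = ρ(π(x)). Computing each image: ρ(π(A)) = ρ(A) = E, ρ(π(B)) = ρ(F) = F, ρ(π(C)) = ρ(C) = C, ρ(π(D)) = ρ(B) = G, ρ(π(E)) = ρ(I) = I, ρ(π(F)) = ρ(G) = B, ρ(π(G)) = ρ(E) = H, ρ(π(H)) = ρ(D) = D, ρ(π(I)) = ρ(H) = A.
Hence πρ = [E F C G I B H D A].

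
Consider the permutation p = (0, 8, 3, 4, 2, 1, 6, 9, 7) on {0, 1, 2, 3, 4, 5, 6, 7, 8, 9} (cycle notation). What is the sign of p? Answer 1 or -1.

The cycle lengths are 9, 1.
A cycle is odd iff its length is even; p has 0 even-length cycles, so sgn(p) = (−1)^0 and p is even.

1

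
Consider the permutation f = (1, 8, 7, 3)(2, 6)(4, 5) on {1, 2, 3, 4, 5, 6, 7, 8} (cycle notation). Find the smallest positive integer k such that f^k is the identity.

The cycle type of f is (4, 2, 2).
The order of f is the least common multiple of its cycle lengths: lcm(4, 2, 2) = 4.

4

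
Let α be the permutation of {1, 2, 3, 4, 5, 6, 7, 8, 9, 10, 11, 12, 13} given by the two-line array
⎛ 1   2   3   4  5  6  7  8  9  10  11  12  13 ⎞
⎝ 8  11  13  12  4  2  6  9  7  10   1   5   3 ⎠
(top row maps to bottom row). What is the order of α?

Writing α as disjoint cycles, the cycle lengths are 7, 3, 2, 1.
The order is lcm(7, 3, 2) = 42.

42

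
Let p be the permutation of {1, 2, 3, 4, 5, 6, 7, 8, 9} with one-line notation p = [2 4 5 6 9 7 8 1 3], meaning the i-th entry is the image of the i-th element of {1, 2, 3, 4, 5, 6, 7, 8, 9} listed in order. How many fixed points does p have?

0

No element satisfies p(x) = x, so there are 0 fixed points.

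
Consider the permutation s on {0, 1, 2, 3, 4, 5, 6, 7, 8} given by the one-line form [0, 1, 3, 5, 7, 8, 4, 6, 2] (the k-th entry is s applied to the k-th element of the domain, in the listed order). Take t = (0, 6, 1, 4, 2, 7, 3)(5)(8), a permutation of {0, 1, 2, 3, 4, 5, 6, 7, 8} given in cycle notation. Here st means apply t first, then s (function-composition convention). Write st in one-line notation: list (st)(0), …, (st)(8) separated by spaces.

Chase each element through t then s: 0 → 6 → 4; 1 → 4 → 7; 2 → 7 → 6; 3 → 0 → 0; 4 → 2 → 3; 5 → 5 → 8; 6 → 1 → 1; 7 → 3 → 5; 8 → 8 → 2.
So st in one-line form is 4 7 6 0 3 8 1 5 2.

4 7 6 0 3 8 1 5 2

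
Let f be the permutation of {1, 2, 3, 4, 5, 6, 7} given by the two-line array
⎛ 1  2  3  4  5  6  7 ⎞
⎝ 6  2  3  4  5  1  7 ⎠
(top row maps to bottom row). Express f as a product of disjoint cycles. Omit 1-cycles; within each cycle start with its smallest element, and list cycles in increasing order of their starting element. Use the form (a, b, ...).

(1, 6)

From 1: 1 → 6 → 1, closing the cycle (1, 6).
Continuing from each remaining unvisited element yields (1, 6).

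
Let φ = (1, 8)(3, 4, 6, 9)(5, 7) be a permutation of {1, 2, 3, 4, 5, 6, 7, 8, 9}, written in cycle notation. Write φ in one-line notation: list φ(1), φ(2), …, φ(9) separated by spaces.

8 2 4 6 7 9 5 1 3

Image by image: 1↦8, 2↦2, 3↦4, 4↦6, 5↦7, 6↦9, 7↦5, 8↦1, 9↦3.
Listing these in domain order gives 8 2 4 6 7 9 5 1 3.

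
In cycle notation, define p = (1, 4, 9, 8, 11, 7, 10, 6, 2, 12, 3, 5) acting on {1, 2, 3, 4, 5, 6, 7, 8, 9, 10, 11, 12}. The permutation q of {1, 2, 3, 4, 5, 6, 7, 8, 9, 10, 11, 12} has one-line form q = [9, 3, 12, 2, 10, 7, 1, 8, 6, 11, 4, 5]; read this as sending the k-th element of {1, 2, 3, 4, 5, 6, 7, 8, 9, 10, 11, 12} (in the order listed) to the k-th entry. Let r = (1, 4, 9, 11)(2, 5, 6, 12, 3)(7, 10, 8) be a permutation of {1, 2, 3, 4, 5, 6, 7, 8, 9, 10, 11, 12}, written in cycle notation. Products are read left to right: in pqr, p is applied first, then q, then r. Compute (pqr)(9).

7

Apply the permutations in order: p(9) = 8, then q(8) = 8, then r(8) = 7. So (pqr)(9) = 7.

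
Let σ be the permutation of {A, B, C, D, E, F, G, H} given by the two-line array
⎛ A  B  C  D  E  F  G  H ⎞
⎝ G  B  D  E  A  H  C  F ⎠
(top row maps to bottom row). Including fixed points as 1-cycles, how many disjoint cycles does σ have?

The cycle decomposition is (A, G, C, D, E)(B)(F, H), which has 3 cycles (counting 1-cycles).

3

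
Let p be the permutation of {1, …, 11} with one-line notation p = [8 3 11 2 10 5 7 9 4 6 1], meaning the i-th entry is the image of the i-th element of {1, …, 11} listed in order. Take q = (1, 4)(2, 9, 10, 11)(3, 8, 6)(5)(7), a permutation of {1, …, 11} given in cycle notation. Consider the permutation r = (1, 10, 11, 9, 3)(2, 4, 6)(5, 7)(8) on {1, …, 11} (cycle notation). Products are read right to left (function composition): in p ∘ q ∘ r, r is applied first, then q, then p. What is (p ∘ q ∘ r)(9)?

(p ∘ q ∘ r)(9) = p(q(r(9))). r(9) = 3, then q(3) = 8, then p(8) = 9, so the result is 9.

9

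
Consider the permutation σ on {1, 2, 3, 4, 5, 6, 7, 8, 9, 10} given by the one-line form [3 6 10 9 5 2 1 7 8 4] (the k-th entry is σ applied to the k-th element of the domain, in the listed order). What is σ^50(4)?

9

Tracing 4 → 9 → … returns to 4 after 7 steps, so 4 lies in a 7-cycle (1 3 10 4 9 8 7).
Powers repeat with period 7 on this cycle, and 50 mod 7 = 1, so σ^50(4) = σ^1(4).
Stepping 1 place around the cycle: 4 → 9.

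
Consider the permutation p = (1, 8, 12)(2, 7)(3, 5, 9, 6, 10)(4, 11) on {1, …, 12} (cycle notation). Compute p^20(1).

12

1 lies in the 3-cycle (1, 8, 12).
On a 3-cycle, p^3 is the identity, so p^20 = p^2 there (20 ≡ 2 mod 3).
Stepping 2 places around the cycle: 1 → 8 → 12.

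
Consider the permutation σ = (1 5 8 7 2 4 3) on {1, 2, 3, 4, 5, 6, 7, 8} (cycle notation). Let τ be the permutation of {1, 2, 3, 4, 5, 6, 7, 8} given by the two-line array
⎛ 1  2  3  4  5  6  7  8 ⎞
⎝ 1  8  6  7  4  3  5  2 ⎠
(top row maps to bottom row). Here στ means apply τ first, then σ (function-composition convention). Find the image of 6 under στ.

(στ)(6) = σ(τ(6)). τ(6) = 3, then σ(3) = 1. So (στ)(6) = 1.

1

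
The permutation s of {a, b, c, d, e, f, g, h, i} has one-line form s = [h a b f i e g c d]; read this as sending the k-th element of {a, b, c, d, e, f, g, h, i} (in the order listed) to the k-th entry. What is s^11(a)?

b

Tracing a → h → … returns to a after 4 steps, so a lies in a 4-cycle (a, h, c, b).
On a 4-cycle, s^4 is the identity, so s^11 = s^3 there (11 ≡ 3 mod 4).
Advancing 3 steps from a: a → h → c → b.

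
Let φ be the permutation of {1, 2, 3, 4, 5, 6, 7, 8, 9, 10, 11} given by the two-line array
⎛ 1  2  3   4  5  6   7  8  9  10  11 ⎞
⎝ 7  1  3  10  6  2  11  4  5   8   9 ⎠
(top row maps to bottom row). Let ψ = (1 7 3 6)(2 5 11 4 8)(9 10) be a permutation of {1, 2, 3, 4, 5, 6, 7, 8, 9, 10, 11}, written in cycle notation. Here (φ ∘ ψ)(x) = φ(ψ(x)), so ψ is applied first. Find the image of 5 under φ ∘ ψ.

9

ψ(5) = 11, then φ(11) = 9; composing gives (φ ∘ ψ)(5) = 9.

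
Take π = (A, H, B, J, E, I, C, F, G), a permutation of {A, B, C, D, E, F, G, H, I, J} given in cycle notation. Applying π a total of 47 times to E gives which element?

C

E lies in the 9-cycle (A, H, B, J, E, I, C, F, G).
Powers repeat with period 9 on this cycle, and 47 mod 9 = 2, so π^47(E) = π^2(E).
Advancing 2 steps from E: E → I → C.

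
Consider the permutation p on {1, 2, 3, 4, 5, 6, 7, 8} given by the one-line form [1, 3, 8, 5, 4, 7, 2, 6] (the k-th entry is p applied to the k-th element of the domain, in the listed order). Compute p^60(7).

Tracing 7 → 2 → … returns to 7 after 5 steps, so 7 lies in a 5-cycle (2 3 8 6 7).
On a 5-cycle, p^5 is the identity, so p^60 = p^0 there (60 ≡ 0 mod 5).
So p^60(7) = 7.

7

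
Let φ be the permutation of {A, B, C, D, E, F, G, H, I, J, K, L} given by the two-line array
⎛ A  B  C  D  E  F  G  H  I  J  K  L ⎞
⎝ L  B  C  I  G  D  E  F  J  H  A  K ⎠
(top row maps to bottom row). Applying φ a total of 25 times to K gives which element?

A

Tracing K → A → … returns to K after 3 steps, so K lies in a 3-cycle (A, L, K).
Since the cycle has length 3, φ^25 acts on it the same as φ^1 (25 mod 3 = 1).
Stepping 1 place around the cycle: K → A.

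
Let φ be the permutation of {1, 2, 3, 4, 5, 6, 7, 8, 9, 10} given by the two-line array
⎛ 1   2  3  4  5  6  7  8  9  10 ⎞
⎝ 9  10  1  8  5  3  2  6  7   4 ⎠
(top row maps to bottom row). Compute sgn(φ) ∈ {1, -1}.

In disjoint-cycle form the cycle lengths are 9, 1.
A cycle of length ℓ contributes ℓ−1 transpositions, so φ is a product of 8 transpositions — even.

1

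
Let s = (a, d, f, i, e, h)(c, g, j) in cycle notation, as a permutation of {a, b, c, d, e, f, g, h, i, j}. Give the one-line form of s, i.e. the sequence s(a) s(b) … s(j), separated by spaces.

d b g f h i j a e c

Each element maps to the next entry in its cycle (wrapping to the front): a↦d, b↦b, c↦g, d↦f, e↦h, f↦i, g↦j, h↦a, i↦e, j↦c.
So the one-line form is d b g f h i j a e c.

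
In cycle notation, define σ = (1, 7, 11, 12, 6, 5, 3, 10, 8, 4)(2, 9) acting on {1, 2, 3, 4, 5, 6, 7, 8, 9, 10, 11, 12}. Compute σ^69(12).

11

12 lies in the 10-cycle (1, 7, 11, 12, 6, 5, 3, 10, 8, 4).
Since the cycle has length 10, σ^69 acts on it the same as σ^9 (69 mod 10 = 9).
Advancing 9 steps from 12: 12 → 6 → 5 → 3 → 10 → 8 → 4 → 1 → 7 → 11.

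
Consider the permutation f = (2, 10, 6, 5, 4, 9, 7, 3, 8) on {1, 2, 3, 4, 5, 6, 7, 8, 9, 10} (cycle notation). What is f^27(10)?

10 lies in the 9-cycle (2, 10, 6, 5, 4, 9, 7, 3, 8).
Powers repeat with period 9 on this cycle, and 27 mod 9 = 0, so f^27(10) = f^0(10).
So f^27(10) = 10.

10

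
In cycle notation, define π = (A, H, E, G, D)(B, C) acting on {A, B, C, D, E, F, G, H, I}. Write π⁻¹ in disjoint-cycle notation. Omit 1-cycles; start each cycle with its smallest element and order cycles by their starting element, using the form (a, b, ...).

(A, D, G, E, H)(B, C)

Inverting a permutation written in cycle notation just reverses the order within every cycle.
Reversing each cycle of π and rotating so the smallest element leads gives (A, D, G, E, H)(B, C).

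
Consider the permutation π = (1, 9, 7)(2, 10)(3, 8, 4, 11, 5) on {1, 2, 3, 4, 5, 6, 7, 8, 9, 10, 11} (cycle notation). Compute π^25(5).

5 lies in the 5-cycle (3, 8, 4, 11, 5).
Since the cycle has length 5, π^25 acts on it the same as π^0 (25 mod 5 = 0).
So π^25(5) = 5.

5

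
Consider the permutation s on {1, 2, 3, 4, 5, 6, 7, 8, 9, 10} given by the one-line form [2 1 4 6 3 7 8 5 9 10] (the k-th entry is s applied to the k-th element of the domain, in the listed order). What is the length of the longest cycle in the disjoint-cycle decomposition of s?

6

Decomposing into disjoint cycles gives (1 2)(3 4 6 7 8 5); the longest has length 6.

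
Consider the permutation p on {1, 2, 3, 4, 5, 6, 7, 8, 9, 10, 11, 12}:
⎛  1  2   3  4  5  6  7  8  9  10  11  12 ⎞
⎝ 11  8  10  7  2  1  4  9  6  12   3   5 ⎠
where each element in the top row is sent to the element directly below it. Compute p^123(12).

Tracing 12 → 5 → … returns to 12 after 10 steps, so 12 lies in a 10-cycle (1, 11, 3, 10, 12, 5, 2, 8, 9, 6).
Powers repeat with period 10 on this cycle, and 123 mod 10 = 3, so p^123(12) = p^3(12).
Advancing 3 steps from 12: 12 → 5 → 2 → 8.

8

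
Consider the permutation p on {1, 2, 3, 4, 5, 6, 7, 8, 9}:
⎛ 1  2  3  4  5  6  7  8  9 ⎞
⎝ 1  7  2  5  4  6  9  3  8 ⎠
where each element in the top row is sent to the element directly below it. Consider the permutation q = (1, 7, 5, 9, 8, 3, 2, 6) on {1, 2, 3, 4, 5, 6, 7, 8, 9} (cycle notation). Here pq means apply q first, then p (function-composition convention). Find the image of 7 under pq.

4

First apply q: q(7) = 5, then p(5) = 4. Thus (pq)(7) = 4.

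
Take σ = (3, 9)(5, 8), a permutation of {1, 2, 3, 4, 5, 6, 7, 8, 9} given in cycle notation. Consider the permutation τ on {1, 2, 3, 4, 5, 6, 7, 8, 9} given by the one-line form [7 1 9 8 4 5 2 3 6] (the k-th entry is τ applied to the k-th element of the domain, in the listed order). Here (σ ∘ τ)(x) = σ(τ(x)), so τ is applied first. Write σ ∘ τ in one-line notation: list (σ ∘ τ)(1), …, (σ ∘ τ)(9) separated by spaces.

(σ ∘ τ)(x) = σ(τ(x)). Computing each image: σ(τ(1)) = σ(7) = 7, σ(τ(2)) = σ(1) = 1, σ(τ(3)) = σ(9) = 3, σ(τ(4)) = σ(8) = 5, σ(τ(5)) = σ(4) = 4, σ(τ(6)) = σ(5) = 8, σ(τ(7)) = σ(2) = 2, σ(τ(8)) = σ(3) = 9, σ(τ(9)) = σ(6) = 6.
Hence σ ∘ τ = [7 1 3 5 4 8 2 9 6].

7 1 3 5 4 8 2 9 6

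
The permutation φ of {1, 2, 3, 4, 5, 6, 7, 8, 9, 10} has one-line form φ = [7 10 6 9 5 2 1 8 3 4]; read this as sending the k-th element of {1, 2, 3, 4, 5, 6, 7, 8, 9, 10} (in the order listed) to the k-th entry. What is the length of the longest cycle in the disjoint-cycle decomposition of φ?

Decomposing into disjoint cycles gives (1 7)(2 10 4 9 3 6); the longest has length 6.

6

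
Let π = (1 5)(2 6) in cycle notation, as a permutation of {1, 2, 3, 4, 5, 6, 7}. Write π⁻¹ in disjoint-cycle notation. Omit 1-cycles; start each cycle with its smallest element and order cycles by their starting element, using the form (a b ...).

(1 5)(2 6)

If π sends a → b within a cycle, π⁻¹ sends b → a; equivalently, reverse each cycle.
Reversing each cycle of π and rotating so the smallest element leads gives (1 5)(2 6).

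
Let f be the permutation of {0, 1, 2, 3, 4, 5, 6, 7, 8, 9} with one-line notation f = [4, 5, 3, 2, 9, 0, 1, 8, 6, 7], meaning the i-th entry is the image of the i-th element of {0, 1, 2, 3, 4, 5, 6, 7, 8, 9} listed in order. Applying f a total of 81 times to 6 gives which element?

1

Tracing 6 → 1 → … returns to 6 after 8 steps, so 6 lies in an 8-cycle (0, 4, 9, 7, 8, 6, 1, 5).
Powers repeat with period 8 on this cycle, and 81 mod 8 = 1, so f^81(6) = f^1(6).
Advancing 1 step from 6: 6 → 1.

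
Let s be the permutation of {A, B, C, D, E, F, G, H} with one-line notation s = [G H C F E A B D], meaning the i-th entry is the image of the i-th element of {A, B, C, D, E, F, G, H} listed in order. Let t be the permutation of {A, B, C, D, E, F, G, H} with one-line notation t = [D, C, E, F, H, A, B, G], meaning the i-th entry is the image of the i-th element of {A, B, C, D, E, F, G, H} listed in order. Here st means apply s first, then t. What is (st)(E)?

(st)(E) = t(s(E)). s(E) = E, then t(E) = H. So (st)(E) = H.

H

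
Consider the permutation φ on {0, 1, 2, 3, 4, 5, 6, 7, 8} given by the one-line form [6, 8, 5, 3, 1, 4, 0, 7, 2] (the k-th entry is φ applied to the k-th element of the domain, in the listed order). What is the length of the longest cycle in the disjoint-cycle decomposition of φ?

5

Decomposing into disjoint cycles gives (0, 6)(1, 8, 2, 5, 4); the longest has length 5.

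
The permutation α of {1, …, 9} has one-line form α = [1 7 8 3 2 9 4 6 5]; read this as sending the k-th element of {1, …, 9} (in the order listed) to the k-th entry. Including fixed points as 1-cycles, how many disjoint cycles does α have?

2

The cycle decomposition is (1)(2 7 4 3 8 6 9 5), which has 2 cycles (counting 1-cycles).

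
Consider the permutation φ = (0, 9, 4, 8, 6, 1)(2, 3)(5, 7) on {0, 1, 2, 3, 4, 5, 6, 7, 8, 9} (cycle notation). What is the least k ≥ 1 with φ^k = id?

The disjoint cycles have lengths 6, 2, 2.
The order of φ is the least common multiple of its cycle lengths: lcm(6, 2, 2) = 6.

6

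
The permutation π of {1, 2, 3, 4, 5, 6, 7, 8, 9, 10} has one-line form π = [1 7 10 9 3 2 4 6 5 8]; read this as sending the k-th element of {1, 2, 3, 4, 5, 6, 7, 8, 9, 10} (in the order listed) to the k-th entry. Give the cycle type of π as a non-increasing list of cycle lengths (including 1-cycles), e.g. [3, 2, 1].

The disjoint cycles are (1)(2, 7, 4, 9, 5, 3, 10, 8, 6), with lengths 9, 1 in non-increasing order.

[9, 1]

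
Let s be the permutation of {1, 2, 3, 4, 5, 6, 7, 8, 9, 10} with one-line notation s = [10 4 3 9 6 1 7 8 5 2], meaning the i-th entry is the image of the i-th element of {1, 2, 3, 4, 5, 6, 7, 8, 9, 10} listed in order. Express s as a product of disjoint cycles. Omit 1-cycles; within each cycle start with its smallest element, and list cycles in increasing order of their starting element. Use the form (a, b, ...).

(1, 10, 2, 4, 9, 5, 6)

Start at 1 and follow images: 1 → 10 → 2 → 4 → 9 → 5 → 6 → 1, giving the cycle (1, 10, 2, 4, 9, 5, 6).
Continuing from each remaining unvisited element yields (1, 10, 2, 4, 9, 5, 6).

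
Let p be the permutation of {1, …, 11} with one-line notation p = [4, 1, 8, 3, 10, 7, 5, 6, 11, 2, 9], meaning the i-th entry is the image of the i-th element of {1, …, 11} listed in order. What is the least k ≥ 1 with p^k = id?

18

The disjoint-cycle form of p has cycle lengths 9, 2.
The order of p is the least common multiple of its cycle lengths: lcm(9, 2) = 18.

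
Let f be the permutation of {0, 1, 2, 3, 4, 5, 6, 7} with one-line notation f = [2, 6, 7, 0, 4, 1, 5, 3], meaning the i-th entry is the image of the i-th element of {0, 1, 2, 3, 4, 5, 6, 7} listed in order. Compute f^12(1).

Tracing 1 → 6 → … returns to 1 after 3 steps, so 1 lies in a 3-cycle (1 6 5).
On a 3-cycle, f^3 is the identity, so f^12 = f^0 there (12 ≡ 0 mod 3).
So f^12(1) = 1.

1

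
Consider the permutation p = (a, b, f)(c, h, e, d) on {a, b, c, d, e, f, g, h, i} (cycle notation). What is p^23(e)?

h

e lies in the 4-cycle (c, h, e, d).
On a 4-cycle, p^4 is the identity, so p^23 = p^3 there (23 ≡ 3 mod 4).
Advancing 3 steps from e: e → d → c → h.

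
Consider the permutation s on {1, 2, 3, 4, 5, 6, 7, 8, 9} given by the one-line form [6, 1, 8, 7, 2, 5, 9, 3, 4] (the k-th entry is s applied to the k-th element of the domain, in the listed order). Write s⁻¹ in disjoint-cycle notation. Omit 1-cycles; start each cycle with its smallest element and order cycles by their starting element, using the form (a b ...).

(1 2 5 6)(3 8)(4 9 7)

The cycle decomposition of s is (1 6 5 2)(3 8)(4 7 9).
Reversing each cycle (and rotating so the smallest element leads) gives s⁻¹ = (1 2 5 6)(3 8)(4 9 7).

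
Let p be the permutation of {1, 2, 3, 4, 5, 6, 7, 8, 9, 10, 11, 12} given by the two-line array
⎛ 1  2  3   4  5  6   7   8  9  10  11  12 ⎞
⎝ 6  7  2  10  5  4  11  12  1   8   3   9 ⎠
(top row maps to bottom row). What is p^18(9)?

Tracing 9 → 1 → … returns to 9 after 7 steps, so 9 lies in a 7-cycle (1, 6, 4, 10, 8, 12, 9).
Since the cycle has length 7, p^18 acts on it the same as p^4 (18 mod 7 = 4).
Advancing 4 steps from 9: 9 → 1 → 6 → 4 → 10.

10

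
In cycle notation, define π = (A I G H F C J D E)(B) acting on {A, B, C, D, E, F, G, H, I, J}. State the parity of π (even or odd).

even

The cycle lengths are 9, 1.
A cycle is odd iff its length is even; π has 0 even-length cycles, so sgn(π) = (−1)^0 and π is even.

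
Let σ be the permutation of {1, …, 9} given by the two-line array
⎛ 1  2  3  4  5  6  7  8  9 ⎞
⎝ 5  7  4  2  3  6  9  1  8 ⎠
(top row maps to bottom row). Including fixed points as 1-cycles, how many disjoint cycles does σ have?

2

The cycle decomposition is (1, 5, 3, 4, 2, 7, 9, 8)(6), which has 2 cycles (counting 1-cycles).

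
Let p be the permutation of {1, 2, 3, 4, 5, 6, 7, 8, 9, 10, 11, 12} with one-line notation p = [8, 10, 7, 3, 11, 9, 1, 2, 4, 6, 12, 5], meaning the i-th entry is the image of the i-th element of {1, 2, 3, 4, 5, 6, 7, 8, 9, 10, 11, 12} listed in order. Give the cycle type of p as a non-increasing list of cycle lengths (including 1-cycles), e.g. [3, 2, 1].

The disjoint cycles are (1, 8, 2, 10, 6, 9, 4, 3, 7)(5, 11, 12), with lengths 9, 3 in non-increasing order.

[9, 3]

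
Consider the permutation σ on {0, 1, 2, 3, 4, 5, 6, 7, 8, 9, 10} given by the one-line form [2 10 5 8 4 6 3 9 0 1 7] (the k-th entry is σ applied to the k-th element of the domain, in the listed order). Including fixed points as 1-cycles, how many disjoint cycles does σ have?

3

The cycle decomposition is (0 2 5 6 3 8)(1 10 7 9)(4), which has 3 cycles (counting 1-cycles).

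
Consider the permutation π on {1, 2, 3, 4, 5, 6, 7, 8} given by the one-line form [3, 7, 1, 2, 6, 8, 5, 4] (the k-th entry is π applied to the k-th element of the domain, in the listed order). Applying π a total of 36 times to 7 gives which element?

7

Tracing 7 → 5 → … returns to 7 after 6 steps, so 7 lies in a 6-cycle (2 7 5 6 8 4).
Since the cycle has length 6, π^36 acts on it the same as π^0 (36 mod 6 = 0).
So π^36(7) = 7.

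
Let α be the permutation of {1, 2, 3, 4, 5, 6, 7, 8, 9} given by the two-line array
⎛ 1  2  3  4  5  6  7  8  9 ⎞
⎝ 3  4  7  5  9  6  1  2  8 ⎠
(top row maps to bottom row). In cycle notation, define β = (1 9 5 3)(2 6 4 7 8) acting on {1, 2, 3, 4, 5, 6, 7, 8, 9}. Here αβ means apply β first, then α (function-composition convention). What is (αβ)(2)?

6

(αβ)(2) = α(β(2)). β(2) = 6, then α(6) = 6. So (αβ)(2) = 6.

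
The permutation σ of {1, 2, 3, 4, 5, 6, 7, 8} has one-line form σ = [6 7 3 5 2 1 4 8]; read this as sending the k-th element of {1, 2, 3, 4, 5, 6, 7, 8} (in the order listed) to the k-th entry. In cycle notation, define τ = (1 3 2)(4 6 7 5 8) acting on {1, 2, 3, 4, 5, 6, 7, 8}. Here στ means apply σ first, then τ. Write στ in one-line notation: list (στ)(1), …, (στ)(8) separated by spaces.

7 5 2 8 1 3 6 4

(στ)(x) = τ(σ(x)). Computing each image: τ(σ(1)) = τ(6) = 7, τ(σ(2)) = τ(7) = 5, τ(σ(3)) = τ(3) = 2, τ(σ(4)) = τ(5) = 8, τ(σ(5)) = τ(2) = 1, τ(σ(6)) = τ(1) = 3, τ(σ(7)) = τ(4) = 6, τ(σ(8)) = τ(8) = 4.
Hence στ = [7 5 2 8 1 3 6 4].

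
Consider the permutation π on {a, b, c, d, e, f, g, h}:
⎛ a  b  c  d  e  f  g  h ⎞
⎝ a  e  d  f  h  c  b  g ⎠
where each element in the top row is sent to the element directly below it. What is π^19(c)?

d

Tracing c → d → … returns to c after 3 steps, so c lies in a 3-cycle (c, d, f).
On a 3-cycle, π^3 is the identity, so π^19 = π^1 there (19 ≡ 1 mod 3).
Stepping 1 place around the cycle: c → d.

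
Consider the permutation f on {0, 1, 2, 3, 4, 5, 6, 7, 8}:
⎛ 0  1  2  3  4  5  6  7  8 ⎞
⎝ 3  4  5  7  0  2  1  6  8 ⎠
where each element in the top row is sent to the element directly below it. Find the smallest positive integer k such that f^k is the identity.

The disjoint-cycle form of f has cycle lengths 6, 2, 1.
The order of f is the least common multiple of its cycle lengths: lcm(6, 2) = 6.

6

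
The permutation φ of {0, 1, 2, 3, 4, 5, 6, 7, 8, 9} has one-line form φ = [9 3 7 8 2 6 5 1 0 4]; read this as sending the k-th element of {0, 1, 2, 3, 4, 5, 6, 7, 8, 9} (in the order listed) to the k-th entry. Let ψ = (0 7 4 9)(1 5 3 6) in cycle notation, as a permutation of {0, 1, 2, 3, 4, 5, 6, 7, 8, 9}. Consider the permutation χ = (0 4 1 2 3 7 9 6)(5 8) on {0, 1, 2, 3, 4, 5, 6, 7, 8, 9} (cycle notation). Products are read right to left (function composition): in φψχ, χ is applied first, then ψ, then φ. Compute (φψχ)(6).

1

Apply the permutations in order: χ(6) = 0, then ψ(0) = 7, then φ(7) = 1. So (φψχ)(6) = 1.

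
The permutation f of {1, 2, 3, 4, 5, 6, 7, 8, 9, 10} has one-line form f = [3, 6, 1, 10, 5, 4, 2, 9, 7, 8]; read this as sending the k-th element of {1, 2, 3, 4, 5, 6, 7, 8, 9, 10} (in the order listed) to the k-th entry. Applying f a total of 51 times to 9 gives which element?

2

Tracing 9 → 7 → … returns to 9 after 7 steps, so 9 lies in a 7-cycle (2, 6, 4, 10, 8, 9, 7).
On a 7-cycle, f^7 is the identity, so f^51 = f^2 there (51 ≡ 2 mod 7).
Advancing 2 steps from 9: 9 → 7 → 2.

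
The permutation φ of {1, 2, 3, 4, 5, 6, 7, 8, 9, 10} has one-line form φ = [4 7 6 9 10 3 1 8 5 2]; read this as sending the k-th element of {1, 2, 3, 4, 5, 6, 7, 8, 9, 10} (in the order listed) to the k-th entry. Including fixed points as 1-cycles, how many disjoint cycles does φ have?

The cycle decomposition is (1 4 9 5 10 2 7)(3 6)(8), which has 3 cycles (counting 1-cycles).

3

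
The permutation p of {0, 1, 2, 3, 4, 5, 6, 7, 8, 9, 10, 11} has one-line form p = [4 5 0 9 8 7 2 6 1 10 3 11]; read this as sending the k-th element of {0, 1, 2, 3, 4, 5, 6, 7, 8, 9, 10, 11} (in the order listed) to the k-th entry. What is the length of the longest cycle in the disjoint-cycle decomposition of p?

Decomposing into disjoint cycles gives (0, 4, 8, 1, 5, 7, 6, 2)(3, 9, 10); the longest has length 8.

8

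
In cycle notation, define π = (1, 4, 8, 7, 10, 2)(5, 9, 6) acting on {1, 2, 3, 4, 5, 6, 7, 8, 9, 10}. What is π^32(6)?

9

6 lies in the 3-cycle (5, 9, 6).
Since the cycle has length 3, π^32 acts on it the same as π^2 (32 mod 3 = 2).
Advancing 2 steps from 6: 6 → 5 → 9.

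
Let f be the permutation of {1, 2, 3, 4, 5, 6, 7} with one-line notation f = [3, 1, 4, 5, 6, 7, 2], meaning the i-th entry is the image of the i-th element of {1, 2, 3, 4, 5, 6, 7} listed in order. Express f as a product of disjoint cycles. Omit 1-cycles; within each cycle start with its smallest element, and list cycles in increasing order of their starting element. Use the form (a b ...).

(1 3 4 5 6 7 2)

Start at 1 and follow images: 1 → 3 → 4 → 5 → 6 → 7 → 2 → 1, giving the cycle (1 3 4 5 6 7 2).
Repeating from the next unused element and collecting all non-trivial cycles gives (1 3 4 5 6 7 2).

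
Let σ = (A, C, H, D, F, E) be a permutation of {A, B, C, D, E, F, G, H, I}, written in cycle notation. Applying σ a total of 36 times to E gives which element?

E

E lies in the 6-cycle (A, C, H, D, F, E).
Powers repeat with period 6 on this cycle, and 36 mod 6 = 0, so σ^36(E) = σ^0(E).
So σ^36(E) = E.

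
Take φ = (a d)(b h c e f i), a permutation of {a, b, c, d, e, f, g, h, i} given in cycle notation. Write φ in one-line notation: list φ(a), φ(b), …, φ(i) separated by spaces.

Reading each image from the cycles: a→d, b→h, c→e, d→a, e→f, f→i, g→g, h→c, i→b.
Listing these in domain order gives d h e a f i g c b.

d h e a f i g c b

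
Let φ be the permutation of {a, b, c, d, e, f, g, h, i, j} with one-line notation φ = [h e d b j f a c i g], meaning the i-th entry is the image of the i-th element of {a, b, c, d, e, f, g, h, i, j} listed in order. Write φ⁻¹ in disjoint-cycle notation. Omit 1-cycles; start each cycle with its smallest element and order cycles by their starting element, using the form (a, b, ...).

The cycle decomposition of φ is (a, h, c, d, b, e, j, g).
The inverse reverses every cycle; in canonical form, φ⁻¹ = (a, g, j, e, b, d, c, h).

(a, g, j, e, b, d, c, h)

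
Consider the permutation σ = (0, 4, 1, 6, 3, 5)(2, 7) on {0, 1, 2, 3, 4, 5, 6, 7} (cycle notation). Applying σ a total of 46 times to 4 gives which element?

4 lies in the 6-cycle (0, 4, 1, 6, 3, 5).
Since the cycle has length 6, σ^46 acts on it the same as σ^4 (46 mod 6 = 4).
Stepping 4 places around the cycle: 4 → 1 → 6 → 3 → 5.

5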